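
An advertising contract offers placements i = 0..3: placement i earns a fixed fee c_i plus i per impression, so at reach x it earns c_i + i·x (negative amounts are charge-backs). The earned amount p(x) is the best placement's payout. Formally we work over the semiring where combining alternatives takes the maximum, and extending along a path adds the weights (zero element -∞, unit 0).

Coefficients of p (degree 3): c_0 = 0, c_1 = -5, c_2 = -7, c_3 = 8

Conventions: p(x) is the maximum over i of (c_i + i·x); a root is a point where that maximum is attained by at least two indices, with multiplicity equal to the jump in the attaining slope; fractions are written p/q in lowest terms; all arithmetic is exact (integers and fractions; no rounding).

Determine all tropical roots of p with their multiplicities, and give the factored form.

hull edge (i=0, c=0) to (i=3, c=8): slope 8/3, span 3
Factored form: p(x) = 8 ⊗ (x ⊕ (-8/3)) ⊗ (x ⊕ (-8/3)) ⊗ (x ⊕ (-8/3))
Answer: roots = -8/3 (mult 3)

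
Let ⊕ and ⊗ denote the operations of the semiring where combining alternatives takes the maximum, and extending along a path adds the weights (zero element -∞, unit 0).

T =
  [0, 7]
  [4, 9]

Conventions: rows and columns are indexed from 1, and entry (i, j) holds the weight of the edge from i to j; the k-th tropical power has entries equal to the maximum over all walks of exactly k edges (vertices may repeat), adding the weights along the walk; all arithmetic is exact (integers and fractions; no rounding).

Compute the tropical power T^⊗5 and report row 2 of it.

T^⊗2:
  [11, 16]
  [13, 18]
T^⊗3:
  [20, 25]
  [22, 27]
T^⊗4:
  [29, 34]
  [31, 36]
T^⊗5:
  [38, 43]
  [40, 45]
Answer: row 2 of T^⊗5 = [40, 45]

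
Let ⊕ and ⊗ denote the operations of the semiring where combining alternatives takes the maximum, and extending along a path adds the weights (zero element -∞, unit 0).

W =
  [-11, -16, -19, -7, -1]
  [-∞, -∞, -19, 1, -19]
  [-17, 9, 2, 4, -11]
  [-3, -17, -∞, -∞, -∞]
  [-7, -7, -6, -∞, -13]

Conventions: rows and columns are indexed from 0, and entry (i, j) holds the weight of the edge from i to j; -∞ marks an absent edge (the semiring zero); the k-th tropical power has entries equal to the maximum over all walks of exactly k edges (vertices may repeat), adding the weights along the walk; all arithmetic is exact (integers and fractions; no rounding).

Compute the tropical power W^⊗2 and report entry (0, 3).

W^⊗2:
  [-8, -8, -7, -15, -12]
  [-2, -10, -17, -15, -30]
  [1, 11, 4, 10, -9]
  [-14, -19, -22, -10, -4]
  [-18, 3, -4, -2, -8]
Key observation: the optimum is the walk 0->1->3, with weight (-16) + 1 = -15.
Optimal value attained by: walk 0->1->3.
Answer: (W^⊗2)[0][3] = -15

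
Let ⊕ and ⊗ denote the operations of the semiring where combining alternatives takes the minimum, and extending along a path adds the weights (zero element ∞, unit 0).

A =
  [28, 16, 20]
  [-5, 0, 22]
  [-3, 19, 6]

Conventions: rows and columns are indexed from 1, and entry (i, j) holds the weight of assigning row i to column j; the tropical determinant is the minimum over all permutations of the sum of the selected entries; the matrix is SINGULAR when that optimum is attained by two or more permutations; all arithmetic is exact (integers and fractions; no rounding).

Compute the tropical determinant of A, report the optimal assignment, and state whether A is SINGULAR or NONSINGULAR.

σ = (1, 2, 3): 28 + 0 + 6 = 34
σ = (1, 3, 2): 28 + 22 + 19 = 69
σ = (2, 1, 3): 16 + (-5) + 6 = 17
σ = (2, 3, 1): 16 + 22 + (-3) = 35
σ = (3, 1, 2): 20 + (-5) + 19 = 34
σ = (3, 2, 1): 20 + 0 + (-3) = 17
Optimal value attained by: σ = (2, 1, 3).
Answer: det⊕(A) = 17; verdict: SINGULAR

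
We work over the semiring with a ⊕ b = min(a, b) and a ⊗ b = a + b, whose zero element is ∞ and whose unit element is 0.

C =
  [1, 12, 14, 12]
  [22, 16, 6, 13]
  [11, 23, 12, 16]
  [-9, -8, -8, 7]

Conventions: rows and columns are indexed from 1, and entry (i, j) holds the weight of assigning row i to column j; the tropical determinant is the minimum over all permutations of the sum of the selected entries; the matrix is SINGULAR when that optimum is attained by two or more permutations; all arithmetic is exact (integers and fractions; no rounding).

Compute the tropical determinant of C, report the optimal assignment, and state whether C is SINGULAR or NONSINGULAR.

σ = (1, 2, 3, 4): 1 + 16 + 12 + 7 = 36
σ = (1, 2, 4, 3): 1 + 16 + 16 + (-8) = 25
σ = (1, 3, 2, 4): 1 + 6 + 23 + 7 = 37
σ = (1, 3, 4, 2): 1 + 6 + 16 + (-8) = 15
σ = (1, 4, 2, 3): 1 + 13 + 23 + (-8) = 29
σ = (1, 4, 3, 2): 1 + 13 + 12 + (-8) = 18
σ = (2, 1, 3, 4): 12 + 22 + 12 + 7 = 53
σ = (2, 1, 4, 3): 12 + 22 + 16 + (-8) = 42
σ = (2, 3, 1, 4): 12 + 6 + 11 + 7 = 36
σ = (2, 3, 4, 1): 12 + 6 + 16 + (-9) = 25
σ = (2, 4, 1, 3): 12 + 13 + 11 + (-8) = 28
σ = (2, 4, 3, 1): 12 + 13 + 12 + (-9) = 28
σ = (3, 1, 2, 4): 14 + 22 + 23 + 7 = 66
σ = (3, 1, 4, 2): 14 + 22 + 16 + (-8) = 44
σ = (3, 2, 1, 4): 14 + 16 + 11 + 7 = 48
σ = (3, 2, 4, 1): 14 + 16 + 16 + (-9) = 37
σ = (3, 4, 1, 2): 14 + 13 + 11 + (-8) = 30
σ = (3, 4, 2, 1): 14 + 13 + 23 + (-9) = 41
σ = (4, 1, 2, 3): 12 + 22 + 23 + (-8) = 49
σ = (4, 1, 3, 2): 12 + 22 + 12 + (-8) = 38
σ = (4, 2, 1, 3): 12 + 16 + 11 + (-8) = 31
σ = (4, 2, 3, 1): 12 + 16 + 12 + (-9) = 31
σ = (4, 3, 1, 2): 12 + 6 + 11 + (-8) = 21
σ = (4, 3, 2, 1): 12 + 6 + 23 + (-9) = 32
Optimal value attained by: σ = (1, 3, 4, 2).
Answer: det⊕(C) = 15; verdict: NONSINGULAR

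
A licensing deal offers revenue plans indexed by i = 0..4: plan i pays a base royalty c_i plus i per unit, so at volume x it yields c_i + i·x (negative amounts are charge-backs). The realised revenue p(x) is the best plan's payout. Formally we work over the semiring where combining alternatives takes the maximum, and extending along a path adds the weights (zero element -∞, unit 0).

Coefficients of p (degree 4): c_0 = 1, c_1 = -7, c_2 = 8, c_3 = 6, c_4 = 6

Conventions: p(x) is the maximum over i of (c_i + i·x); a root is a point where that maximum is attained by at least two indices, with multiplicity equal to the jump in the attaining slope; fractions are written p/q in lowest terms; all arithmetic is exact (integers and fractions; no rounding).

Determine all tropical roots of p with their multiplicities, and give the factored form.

hull edge (i=0, c=1) to (i=2, c=8): slope 7/2, span 2
hull edge (i=2, c=8) to (i=4, c=6): slope -1, span 2
Factored form: p(x) = 6 ⊗ (x ⊕ (-7/2)) ⊗ (x ⊕ (-7/2)) ⊗ (x ⊕ 1) ⊗ (x ⊕ 1)
Answer: roots = -7/2 (mult 2), 1 (mult 2)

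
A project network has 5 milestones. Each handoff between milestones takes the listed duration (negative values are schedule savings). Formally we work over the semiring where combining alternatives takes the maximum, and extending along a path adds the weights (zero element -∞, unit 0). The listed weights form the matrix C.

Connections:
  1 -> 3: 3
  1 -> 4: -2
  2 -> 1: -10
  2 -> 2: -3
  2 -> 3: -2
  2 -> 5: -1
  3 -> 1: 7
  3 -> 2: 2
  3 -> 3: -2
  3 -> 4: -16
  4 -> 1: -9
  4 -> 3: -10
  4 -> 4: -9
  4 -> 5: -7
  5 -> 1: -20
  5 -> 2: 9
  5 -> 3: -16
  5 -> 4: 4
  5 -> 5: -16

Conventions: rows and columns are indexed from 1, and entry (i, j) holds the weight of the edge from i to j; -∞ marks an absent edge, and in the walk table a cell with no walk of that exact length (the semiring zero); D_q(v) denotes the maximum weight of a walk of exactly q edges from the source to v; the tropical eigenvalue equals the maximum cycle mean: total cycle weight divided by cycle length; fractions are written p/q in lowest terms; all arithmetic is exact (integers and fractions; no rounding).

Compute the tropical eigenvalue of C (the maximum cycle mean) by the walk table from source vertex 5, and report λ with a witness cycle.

q=0: [-∞, -∞, -∞, -∞, 0]
q=1: [-20, 9, -16, 4, -16]
q=2: [-1, 6, 7, -5, 8]
q=3: [14, 17, 5, 12, 5]
q=4: [12, 14, 17, 12, 16]
q=5: [24, 25, 15, 20, 13]
Optimal cycle mean attained by: cycle 1->3->1, total 3 + 7, length 2.
Answer: λ = 5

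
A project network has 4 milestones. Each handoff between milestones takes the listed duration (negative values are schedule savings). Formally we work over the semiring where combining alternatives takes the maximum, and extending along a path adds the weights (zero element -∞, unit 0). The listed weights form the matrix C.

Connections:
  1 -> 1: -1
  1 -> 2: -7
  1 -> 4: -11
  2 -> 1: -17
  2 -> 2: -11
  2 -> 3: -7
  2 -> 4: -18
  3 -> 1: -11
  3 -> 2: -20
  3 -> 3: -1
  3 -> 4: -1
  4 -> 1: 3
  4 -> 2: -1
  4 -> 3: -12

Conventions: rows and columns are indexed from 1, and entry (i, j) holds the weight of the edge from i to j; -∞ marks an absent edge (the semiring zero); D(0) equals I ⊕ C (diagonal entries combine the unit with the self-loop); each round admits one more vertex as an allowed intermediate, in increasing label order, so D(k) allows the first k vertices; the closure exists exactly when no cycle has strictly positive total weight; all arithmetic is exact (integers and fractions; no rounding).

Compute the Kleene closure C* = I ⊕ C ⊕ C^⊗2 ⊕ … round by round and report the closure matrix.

D(0):
  [0, -7, -∞, -11]
  [-17, 0, -7, -18]
  [-11, -20, 0, -1]
  [3, -1, -12, 0]
D(1):
  [0, -7, -∞, -11]
  [-17, 0, -7, -18]
  [-11, -18, 0, -1]
  [3, -1, -12, 0]
D(2):
  [0, -7, -14, -11]
  [-17, 0, -7, -18]
  [-11, -18, 0, -1]
  [3, -1, -8, 0]
D(3):
  [0, -7, -14, -11]
  [-17, 0, -7, -8]
  [-11, -18, 0, -1]
  [3, -1, -8, 0]
D(4):
  [0, -7, -14, -11]
  [-5, 0, -7, -8]
  [2, -2, 0, -1]
  [3, -1, -8, 0]
Answer: C* = [[0, -7, -14, -11], [-5, 0, -7, -8], [2, -2, 0, -1], [3, -1, -8, 0]]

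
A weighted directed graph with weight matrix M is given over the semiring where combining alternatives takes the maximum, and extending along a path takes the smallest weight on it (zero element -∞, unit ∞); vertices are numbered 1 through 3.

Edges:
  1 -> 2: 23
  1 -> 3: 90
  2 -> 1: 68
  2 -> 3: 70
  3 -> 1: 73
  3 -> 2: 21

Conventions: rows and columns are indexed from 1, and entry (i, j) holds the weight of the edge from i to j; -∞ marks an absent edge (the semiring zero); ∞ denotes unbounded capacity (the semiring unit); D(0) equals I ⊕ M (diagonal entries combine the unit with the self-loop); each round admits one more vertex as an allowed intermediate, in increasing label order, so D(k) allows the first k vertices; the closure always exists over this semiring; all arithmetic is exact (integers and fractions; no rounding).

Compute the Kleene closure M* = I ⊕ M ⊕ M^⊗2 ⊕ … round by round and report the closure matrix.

D(0):
  [∞, 23, 90]
  [68, ∞, 70]
  [73, 21, ∞]
D(1):
  [∞, 23, 90]
  [68, ∞, 70]
  [73, 23, ∞]
D(2):
  [∞, 23, 90]
  [68, ∞, 70]
  [73, 23, ∞]
D(3):
  [∞, 23, 90]
  [70, ∞, 70]
  [73, 23, ∞]
Answer: M* = [[∞, 23, 90], [70, ∞, 70], [73, 23, ∞]]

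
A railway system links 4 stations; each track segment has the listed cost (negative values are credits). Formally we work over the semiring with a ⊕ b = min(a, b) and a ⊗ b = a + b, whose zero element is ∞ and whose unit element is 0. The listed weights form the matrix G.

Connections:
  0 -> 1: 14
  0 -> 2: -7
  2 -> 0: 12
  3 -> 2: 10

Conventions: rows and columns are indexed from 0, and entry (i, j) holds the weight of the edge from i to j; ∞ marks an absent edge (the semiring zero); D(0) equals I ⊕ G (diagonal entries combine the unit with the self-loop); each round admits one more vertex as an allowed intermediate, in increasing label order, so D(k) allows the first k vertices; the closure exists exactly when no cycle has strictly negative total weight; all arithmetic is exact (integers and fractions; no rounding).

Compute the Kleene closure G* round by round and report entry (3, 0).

D(0):
  [0, 14, -7, ∞]
  [∞, 0, ∞, ∞]
  [12, ∞, 0, ∞]
  [∞, ∞, 10, 0]
D(1):
  [0, 14, -7, ∞]
  [∞, 0, ∞, ∞]
  [12, 26, 0, ∞]
  [∞, ∞, 10, 0]
D(2):
  [0, 14, -7, ∞]
  [∞, 0, ∞, ∞]
  [12, 26, 0, ∞]
  [∞, ∞, 10, 0]
D(3):
  [0, 14, -7, ∞]
  [∞, 0, ∞, ∞]
  [12, 26, 0, ∞]
  [22, 36, 10, 0]
D(4):
  [0, 14, -7, ∞]
  [∞, 0, ∞, ∞]
  [12, 26, 0, ∞]
  [22, 36, 10, 0]
Answer: G*[3][0] = 22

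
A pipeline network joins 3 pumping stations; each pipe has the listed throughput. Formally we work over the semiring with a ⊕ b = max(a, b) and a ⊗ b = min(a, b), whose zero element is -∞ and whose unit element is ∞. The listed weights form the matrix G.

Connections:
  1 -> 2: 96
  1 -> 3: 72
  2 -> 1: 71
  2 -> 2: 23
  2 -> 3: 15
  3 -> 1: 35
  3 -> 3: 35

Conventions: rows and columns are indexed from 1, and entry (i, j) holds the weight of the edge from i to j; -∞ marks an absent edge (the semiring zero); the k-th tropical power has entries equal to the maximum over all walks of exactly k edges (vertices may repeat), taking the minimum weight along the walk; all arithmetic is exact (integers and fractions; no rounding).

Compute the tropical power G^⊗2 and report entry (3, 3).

G^⊗2:
  [71, 23, 35]
  [23, 71, 71]
  [35, 35, 35]
Key observation: the optimum is the walk 3->1->3, with weight 35 min 72 = 35.
Optimal value attained by: walk 3->1->3.
Answer: (G^⊗2)[3][3] = 35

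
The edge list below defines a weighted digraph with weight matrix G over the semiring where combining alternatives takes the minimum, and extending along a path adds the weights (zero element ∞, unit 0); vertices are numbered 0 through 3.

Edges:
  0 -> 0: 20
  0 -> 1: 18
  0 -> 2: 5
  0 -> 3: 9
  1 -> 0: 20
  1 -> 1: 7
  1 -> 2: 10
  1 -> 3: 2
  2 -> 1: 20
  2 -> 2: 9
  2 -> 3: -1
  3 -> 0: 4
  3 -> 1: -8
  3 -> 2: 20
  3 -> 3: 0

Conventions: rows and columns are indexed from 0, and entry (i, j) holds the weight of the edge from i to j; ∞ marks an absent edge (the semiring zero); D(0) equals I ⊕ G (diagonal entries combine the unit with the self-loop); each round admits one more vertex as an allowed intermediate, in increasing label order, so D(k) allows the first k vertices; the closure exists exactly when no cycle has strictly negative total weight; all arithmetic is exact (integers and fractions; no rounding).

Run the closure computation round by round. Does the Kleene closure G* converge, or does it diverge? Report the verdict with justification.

D(0):
  [0, 18, 5, 9]
  [20, 0, 10, 2]
  [∞, 20, 0, -1]
  [4, -8, 20, 0]
D(1):
  [0, 18, 5, 9]
  [20, 0, 10, 2]
  [∞, 20, 0, -1]
  [4, -8, 9, 0]
Detection: at round 2, diagonal entry (3, 3) turns strictly negative.
Key observation: the cycle 3->1->3 has total weight (-8) + 2, which is strictly negative.
Answer: DIVERGES — negative cycle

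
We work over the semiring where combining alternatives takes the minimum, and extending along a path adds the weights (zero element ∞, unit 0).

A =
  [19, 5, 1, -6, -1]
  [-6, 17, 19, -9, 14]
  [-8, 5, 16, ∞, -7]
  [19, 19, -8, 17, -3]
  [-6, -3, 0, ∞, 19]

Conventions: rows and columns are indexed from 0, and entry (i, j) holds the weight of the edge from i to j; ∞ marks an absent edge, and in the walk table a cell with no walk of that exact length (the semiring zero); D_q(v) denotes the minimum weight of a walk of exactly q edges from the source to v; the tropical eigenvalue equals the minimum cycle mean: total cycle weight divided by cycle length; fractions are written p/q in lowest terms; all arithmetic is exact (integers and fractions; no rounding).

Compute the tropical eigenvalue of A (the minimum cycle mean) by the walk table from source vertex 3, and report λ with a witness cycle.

q=0: [∞, ∞, ∞, 0, ∞]
q=1: [19, 19, -8, 17, -3]
q=2: [-16, -6, -3, 10, -15]
q=3: [-21, -18, -15, -22, -17]
q=4: [-24, -20, -30, -27, -25]
q=5: [-38, -28, -35, -30, -37]
Optimal cycle mean attained by: cycle 0->3->2->0, total (-6) + (-8) + (-8), length 3.
Answer: λ = -22/3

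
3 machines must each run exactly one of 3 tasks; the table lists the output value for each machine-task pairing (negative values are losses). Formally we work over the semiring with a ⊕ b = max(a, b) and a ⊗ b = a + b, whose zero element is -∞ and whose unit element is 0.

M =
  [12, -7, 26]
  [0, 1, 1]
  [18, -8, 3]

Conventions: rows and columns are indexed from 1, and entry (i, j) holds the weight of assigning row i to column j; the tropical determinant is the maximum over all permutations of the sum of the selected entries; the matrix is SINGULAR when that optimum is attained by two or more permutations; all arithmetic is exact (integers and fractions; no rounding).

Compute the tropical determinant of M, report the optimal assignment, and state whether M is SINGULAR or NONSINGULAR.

σ = (1, 2, 3): 12 + 1 + 3 = 16
σ = (1, 3, 2): 12 + 1 + (-8) = 5
σ = (2, 1, 3): (-7) + 0 + 3 = -4
σ = (2, 3, 1): (-7) + 1 + 18 = 12
σ = (3, 1, 2): 26 + 0 + (-8) = 18
σ = (3, 2, 1): 26 + 1 + 18 = 45
Optimal value attained by: σ = (3, 2, 1).
Answer: det⊕(M) = 45; verdict: NONSINGULAR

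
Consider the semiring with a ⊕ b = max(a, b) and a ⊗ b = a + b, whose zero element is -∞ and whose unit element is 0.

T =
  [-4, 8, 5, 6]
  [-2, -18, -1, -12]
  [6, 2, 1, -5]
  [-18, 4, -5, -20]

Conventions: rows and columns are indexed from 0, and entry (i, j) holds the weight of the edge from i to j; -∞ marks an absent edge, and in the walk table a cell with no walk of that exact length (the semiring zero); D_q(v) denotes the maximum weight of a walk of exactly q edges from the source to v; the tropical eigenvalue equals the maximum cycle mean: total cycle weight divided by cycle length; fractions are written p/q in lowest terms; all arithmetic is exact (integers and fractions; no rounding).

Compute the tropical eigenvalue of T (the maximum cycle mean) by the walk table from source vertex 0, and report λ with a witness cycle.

q=0: [0, -∞, -∞, -∞]
q=1: [-4, 8, 5, 6]
q=2: [11, 10, 7, 2]
q=3: [13, 19, 16, 17]
q=4: [22, 21, 18, 19]
Optimal cycle mean attained by: cycle 0->2->0, total 5 + 6, length 2.
Answer: λ = 11/2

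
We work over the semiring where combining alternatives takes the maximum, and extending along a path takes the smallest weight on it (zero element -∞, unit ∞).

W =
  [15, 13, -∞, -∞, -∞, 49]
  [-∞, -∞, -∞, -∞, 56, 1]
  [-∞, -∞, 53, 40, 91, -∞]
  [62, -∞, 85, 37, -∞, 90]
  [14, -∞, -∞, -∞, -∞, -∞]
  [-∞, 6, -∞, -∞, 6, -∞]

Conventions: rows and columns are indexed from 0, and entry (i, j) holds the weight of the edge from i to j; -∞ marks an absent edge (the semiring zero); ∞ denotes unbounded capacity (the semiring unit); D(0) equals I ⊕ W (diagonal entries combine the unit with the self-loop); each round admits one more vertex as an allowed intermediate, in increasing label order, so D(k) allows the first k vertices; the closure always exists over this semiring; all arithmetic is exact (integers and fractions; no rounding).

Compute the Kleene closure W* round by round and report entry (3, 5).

D(0):
  [∞, 13, -∞, -∞, -∞, 49]
  [-∞, ∞, -∞, -∞, 56, 1]
  [-∞, -∞, ∞, 40, 91, -∞]
  [62, -∞, 85, ∞, -∞, 90]
  [14, -∞, -∞, -∞, ∞, -∞]
  [-∞, 6, -∞, -∞, 6, ∞]
D(1):
  [∞, 13, -∞, -∞, -∞, 49]
  [-∞, ∞, -∞, -∞, 56, 1]
  [-∞, -∞, ∞, 40, 91, -∞]
  [62, 13, 85, ∞, -∞, 90]
  [14, 13, -∞, -∞, ∞, 14]
  [-∞, 6, -∞, -∞, 6, ∞]
D(2):
  [∞, 13, -∞, -∞, 13, 49]
  [-∞, ∞, -∞, -∞, 56, 1]
  [-∞, -∞, ∞, 40, 91, -∞]
  [62, 13, 85, ∞, 13, 90]
  [14, 13, -∞, -∞, ∞, 14]
  [-∞, 6, -∞, -∞, 6, ∞]
D(3):
  [∞, 13, -∞, -∞, 13, 49]
  [-∞, ∞, -∞, -∞, 56, 1]
  [-∞, -∞, ∞, 40, 91, -∞]
  [62, 13, 85, ∞, 85, 90]
  [14, 13, -∞, -∞, ∞, 14]
  [-∞, 6, -∞, -∞, 6, ∞]
D(4):
  [∞, 13, -∞, -∞, 13, 49]
  [-∞, ∞, -∞, -∞, 56, 1]
  [40, 13, ∞, 40, 91, 40]
  [62, 13, 85, ∞, 85, 90]
  [14, 13, -∞, -∞, ∞, 14]
  [-∞, 6, -∞, -∞, 6, ∞]
D(5):
  [∞, 13, -∞, -∞, 13, 49]
  [14, ∞, -∞, -∞, 56, 14]
  [40, 13, ∞, 40, 91, 40]
  [62, 13, 85, ∞, 85, 90]
  [14, 13, -∞, -∞, ∞, 14]
  [6, 6, -∞, -∞, 6, ∞]
D(6):
  [∞, 13, -∞, -∞, 13, 49]
  [14, ∞, -∞, -∞, 56, 14]
  [40, 13, ∞, 40, 91, 40]
  [62, 13, 85, ∞, 85, 90]
  [14, 13, -∞, -∞, ∞, 14]
  [6, 6, -∞, -∞, 6, ∞]
Answer: W*[3][5] = 90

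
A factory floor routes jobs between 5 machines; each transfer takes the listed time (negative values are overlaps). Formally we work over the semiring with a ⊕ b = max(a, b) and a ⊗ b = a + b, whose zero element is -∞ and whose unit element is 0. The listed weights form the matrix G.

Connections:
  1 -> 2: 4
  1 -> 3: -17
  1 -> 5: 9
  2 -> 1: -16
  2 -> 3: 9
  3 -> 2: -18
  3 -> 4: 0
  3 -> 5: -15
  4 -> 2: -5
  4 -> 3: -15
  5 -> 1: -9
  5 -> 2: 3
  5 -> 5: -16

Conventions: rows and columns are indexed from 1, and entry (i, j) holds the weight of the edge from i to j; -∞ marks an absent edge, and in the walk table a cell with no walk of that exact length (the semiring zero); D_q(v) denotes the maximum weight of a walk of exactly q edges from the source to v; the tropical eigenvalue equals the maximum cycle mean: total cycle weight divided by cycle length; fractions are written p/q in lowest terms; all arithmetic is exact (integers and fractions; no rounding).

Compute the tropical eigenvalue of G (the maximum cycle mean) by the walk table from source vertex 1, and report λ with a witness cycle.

q=0: [0, -∞, -∞, -∞, -∞]
q=1: [-∞, 4, -17, -∞, 9]
q=2: [0, 12, 13, -17, -7]
q=3: [-4, 4, 21, 13, 9]
q=4: [0, 12, 13, 21, 6]
q=5: [-3, 16, 21, 13, 9]
Optimal cycle mean attained by: cycle 2->3->4->2, total 9 + 0 + (-5), length 3.
Answer: λ = 4/3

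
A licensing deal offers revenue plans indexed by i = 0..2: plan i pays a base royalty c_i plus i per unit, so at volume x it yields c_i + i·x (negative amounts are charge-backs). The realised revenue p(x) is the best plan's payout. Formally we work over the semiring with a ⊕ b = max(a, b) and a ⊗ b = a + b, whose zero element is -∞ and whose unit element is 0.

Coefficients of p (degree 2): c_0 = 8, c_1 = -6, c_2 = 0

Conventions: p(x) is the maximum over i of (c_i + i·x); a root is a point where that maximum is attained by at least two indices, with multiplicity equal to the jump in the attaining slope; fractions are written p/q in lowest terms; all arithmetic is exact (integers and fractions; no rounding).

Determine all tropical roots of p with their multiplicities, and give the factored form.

hull edge (i=0, c=8) to (i=2, c=0): slope -4, span 2
Factored form: p(x) = 0 ⊗ (x ⊕ 4) ⊗ (x ⊕ 4)
Answer: roots = 4 (mult 2)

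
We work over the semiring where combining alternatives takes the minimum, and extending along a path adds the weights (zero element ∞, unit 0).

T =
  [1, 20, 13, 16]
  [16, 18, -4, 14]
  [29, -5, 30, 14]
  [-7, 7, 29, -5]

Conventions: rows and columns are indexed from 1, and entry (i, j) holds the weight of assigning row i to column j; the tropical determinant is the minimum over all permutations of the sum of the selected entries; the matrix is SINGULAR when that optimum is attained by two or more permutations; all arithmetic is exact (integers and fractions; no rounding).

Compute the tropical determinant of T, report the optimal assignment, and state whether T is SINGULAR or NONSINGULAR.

σ = (1, 2, 3, 4): 1 + 18 + 30 + (-5) = 44
σ = (1, 2, 4, 3): 1 + 18 + 14 + 29 = 62
σ = (1, 3, 2, 4): 1 + (-4) + (-5) + (-5) = -13
σ = (1, 3, 4, 2): 1 + (-4) + 14 + 7 = 18
σ = (1, 4, 2, 3): 1 + 14 + (-5) + 29 = 39
σ = (1, 4, 3, 2): 1 + 14 + 30 + 7 = 52
σ = (2, 1, 3, 4): 20 + 16 + 30 + (-5) = 61
σ = (2, 1, 4, 3): 20 + 16 + 14 + 29 = 79
σ = (2, 3, 1, 4): 20 + (-4) + 29 + (-5) = 40
σ = (2, 3, 4, 1): 20 + (-4) + 14 + (-7) = 23
σ = (2, 4, 1, 3): 20 + 14 + 29 + 29 = 92
σ = (2, 4, 3, 1): 20 + 14 + 30 + (-7) = 57
σ = (3, 1, 2, 4): 13 + 16 + (-5) + (-5) = 19
σ = (3, 1, 4, 2): 13 + 16 + 14 + 7 = 50
σ = (3, 2, 1, 4): 13 + 18 + 29 + (-5) = 55
σ = (3, 2, 4, 1): 13 + 18 + 14 + (-7) = 38
σ = (3, 4, 1, 2): 13 + 14 + 29 + 7 = 63
σ = (3, 4, 2, 1): 13 + 14 + (-5) + (-7) = 15
σ = (4, 1, 2, 3): 16 + 16 + (-5) + 29 = 56
σ = (4, 1, 3, 2): 16 + 16 + 30 + 7 = 69
σ = (4, 2, 1, 3): 16 + 18 + 29 + 29 = 92
σ = (4, 2, 3, 1): 16 + 18 + 30 + (-7) = 57
σ = (4, 3, 1, 2): 16 + (-4) + 29 + 7 = 48
σ = (4, 3, 2, 1): 16 + (-4) + (-5) + (-7) = 0
Optimal value attained by: σ = (1, 3, 2, 4).
Answer: det⊕(T) = -13; verdict: NONSINGULAR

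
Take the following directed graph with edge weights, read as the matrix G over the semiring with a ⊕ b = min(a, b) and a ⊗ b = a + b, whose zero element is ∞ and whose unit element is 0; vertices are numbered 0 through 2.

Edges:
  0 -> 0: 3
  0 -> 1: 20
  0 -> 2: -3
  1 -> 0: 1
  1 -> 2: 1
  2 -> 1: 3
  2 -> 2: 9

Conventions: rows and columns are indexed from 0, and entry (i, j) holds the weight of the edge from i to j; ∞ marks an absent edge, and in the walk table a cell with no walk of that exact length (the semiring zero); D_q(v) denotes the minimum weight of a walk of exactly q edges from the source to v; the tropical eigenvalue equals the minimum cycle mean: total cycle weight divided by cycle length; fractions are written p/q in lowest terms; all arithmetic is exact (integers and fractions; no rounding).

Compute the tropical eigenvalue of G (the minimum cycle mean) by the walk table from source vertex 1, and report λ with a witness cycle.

q=0: [∞, 0, ∞]
q=1: [1, ∞, 1]
q=2: [4, 4, -2]
q=3: [5, 1, 1]
Optimal cycle mean attained by: cycle 0->2->1->0, total (-3) + 3 + 1, length 3.
Answer: λ = 1/3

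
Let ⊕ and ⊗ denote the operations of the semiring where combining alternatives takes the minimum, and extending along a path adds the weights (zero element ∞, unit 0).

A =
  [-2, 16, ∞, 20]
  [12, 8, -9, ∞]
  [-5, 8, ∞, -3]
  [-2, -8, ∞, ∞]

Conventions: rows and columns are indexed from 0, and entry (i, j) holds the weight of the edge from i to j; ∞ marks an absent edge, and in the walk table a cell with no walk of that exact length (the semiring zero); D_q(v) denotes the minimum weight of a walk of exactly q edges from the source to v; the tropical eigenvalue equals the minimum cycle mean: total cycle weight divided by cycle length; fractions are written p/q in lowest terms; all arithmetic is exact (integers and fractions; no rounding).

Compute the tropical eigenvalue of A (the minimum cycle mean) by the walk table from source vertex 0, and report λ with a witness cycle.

q=0: [0, ∞, ∞, ∞]
q=1: [-2, 16, ∞, 20]
q=2: [-4, 12, 7, 18]
q=3: [-6, 10, 3, 4]
q=4: [-8, -4, 1, 0]
Optimal cycle mean attained by: cycle 1->2->3->1, total (-9) + (-3) + (-8), length 3.
Answer: λ = -20/3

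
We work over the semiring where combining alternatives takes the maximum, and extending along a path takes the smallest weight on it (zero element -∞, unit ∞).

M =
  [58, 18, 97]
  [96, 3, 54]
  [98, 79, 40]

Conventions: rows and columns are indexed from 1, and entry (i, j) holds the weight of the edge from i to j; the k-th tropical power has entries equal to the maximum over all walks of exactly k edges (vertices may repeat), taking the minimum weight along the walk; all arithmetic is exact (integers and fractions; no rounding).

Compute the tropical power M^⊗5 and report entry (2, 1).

M^⊗2:
  [97, 79, 58]
  [58, 54, 96]
  [79, 40, 97]
M^⊗3:
  [79, 58, 97]
  [96, 79, 58]
  [97, 79, 79]
M^⊗4:
  [97, 79, 79]
  [79, 58, 96]
  [79, 79, 97]
M^⊗5:
  [79, 79, 97]
  [96, 79, 79]
  [97, 79, 79]
Key observation: the optimum is the walk 2->1->3->1->3->1, with weight 96 min 97 min 98 min 97 min 98 = 96.
Optimal value attained by: walk 2->1->3->1->3->1.
Answer: (M^⊗5)[2][1] = 96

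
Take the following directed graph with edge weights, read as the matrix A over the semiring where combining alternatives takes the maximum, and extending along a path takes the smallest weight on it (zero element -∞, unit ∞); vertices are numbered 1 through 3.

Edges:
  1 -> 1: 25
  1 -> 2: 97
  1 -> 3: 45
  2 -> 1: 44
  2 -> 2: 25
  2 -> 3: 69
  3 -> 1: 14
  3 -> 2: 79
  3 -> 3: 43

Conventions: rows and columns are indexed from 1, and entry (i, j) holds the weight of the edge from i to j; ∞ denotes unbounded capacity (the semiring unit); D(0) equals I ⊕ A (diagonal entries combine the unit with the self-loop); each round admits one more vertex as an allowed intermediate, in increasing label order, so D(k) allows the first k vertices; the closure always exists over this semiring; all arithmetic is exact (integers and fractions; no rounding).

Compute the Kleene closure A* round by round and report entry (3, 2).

D(0):
  [∞, 97, 45]
  [44, ∞, 69]
  [14, 79, ∞]
D(1):
  [∞, 97, 45]
  [44, ∞, 69]
  [14, 79, ∞]
D(2):
  [∞, 97, 69]
  [44, ∞, 69]
  [44, 79, ∞]
D(3):
  [∞, 97, 69]
  [44, ∞, 69]
  [44, 79, ∞]
Answer: A*[3][2] = 79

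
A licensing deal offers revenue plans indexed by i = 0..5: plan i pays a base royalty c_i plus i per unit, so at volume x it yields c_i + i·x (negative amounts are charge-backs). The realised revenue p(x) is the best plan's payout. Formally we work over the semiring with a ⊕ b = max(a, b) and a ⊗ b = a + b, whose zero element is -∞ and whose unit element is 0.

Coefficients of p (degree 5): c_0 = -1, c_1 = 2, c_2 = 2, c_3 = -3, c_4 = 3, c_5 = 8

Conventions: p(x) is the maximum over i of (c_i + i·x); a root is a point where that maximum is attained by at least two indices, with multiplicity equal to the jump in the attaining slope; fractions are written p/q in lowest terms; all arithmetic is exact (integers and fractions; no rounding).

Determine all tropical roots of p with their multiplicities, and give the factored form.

hull edge (i=0, c=-1) to (i=1, c=2): slope 3, span 1
hull edge (i=1, c=2) to (i=5, c=8): slope 3/2, span 4
Factored form: p(x) = 8 ⊗ (x ⊕ (-3)) ⊗ (x ⊕ (-3/2)) ⊗ (x ⊕ (-3/2)) ⊗ (x ⊕ (-3/2)) ⊗ (x ⊕ (-3/2))
Answer: roots = -3 (mult 1), -3/2 (mult 4)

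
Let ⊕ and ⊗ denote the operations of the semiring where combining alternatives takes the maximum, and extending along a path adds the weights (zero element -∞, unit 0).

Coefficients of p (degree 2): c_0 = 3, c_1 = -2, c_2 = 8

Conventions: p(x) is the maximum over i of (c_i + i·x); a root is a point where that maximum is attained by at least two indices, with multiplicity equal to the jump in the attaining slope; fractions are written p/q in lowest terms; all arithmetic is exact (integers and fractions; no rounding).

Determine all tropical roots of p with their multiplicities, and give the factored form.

hull edge (i=0, c=3) to (i=2, c=8): slope 5/2, span 2
Factored form: p(x) = 8 ⊗ (x ⊕ (-5/2)) ⊗ (x ⊕ (-5/2))
Answer: roots = -5/2 (mult 2)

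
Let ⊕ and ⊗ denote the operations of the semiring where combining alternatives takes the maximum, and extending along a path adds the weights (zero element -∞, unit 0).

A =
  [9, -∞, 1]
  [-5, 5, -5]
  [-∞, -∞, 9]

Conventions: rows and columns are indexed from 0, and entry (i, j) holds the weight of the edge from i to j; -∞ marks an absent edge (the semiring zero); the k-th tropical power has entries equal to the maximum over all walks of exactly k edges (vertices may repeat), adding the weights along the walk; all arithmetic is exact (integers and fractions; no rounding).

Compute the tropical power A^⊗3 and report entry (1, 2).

A^⊗2:
  [18, -∞, 10]
  [4, 10, 4]
  [-∞, -∞, 18]
A^⊗3:
  [27, -∞, 19]
  [13, 15, 13]
  [-∞, -∞, 27]
Key observation: the optimum is the walk 1->2->2->2, with weight (-5) + 9 + 9 = 13.
Optimal value attained by: walk 1->2->2->2.
Answer: (A^⊗3)[1][2] = 13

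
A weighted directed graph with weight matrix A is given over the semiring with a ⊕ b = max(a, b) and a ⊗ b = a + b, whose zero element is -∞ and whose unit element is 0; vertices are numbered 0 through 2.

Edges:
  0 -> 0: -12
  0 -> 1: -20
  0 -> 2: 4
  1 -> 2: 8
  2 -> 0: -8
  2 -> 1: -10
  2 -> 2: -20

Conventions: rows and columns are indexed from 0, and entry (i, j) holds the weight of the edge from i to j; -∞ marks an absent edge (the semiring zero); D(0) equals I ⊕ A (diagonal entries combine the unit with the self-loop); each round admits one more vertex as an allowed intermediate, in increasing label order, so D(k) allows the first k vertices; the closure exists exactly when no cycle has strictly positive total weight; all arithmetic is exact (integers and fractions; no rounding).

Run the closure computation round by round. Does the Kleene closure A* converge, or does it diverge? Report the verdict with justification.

D(0):
  [0, -20, 4]
  [-∞, 0, 8]
  [-8, -10, 0]
D(1):
  [0, -20, 4]
  [-∞, 0, 8]
  [-8, -10, 0]
D(2):
  [0, -20, 4]
  [-∞, 0, 8]
  [-8, -10, 0]
D(3):
  [0, -6, 4]
  [0, 0, 8]
  [-8, -10, 0]
Key observation: every diagonal entry stays at the unit through all rounds, so no improving cycle exists.
Answer: CONVERGES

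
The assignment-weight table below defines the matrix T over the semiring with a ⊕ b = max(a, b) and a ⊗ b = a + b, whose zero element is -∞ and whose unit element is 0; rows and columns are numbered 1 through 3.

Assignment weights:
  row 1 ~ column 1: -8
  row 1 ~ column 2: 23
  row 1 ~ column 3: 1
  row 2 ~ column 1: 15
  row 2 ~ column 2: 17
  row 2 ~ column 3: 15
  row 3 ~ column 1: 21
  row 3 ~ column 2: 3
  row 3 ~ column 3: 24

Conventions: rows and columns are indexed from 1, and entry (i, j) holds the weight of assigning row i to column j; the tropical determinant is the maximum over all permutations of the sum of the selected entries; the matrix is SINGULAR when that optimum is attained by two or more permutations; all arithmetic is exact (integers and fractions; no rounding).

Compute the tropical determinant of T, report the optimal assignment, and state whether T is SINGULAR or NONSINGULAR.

σ = (1, 2, 3): (-8) + 17 + 24 = 33
σ = (1, 3, 2): (-8) + 15 + 3 = 10
σ = (2, 1, 3): 23 + 15 + 24 = 62
σ = (2, 3, 1): 23 + 15 + 21 = 59
σ = (3, 1, 2): 1 + 15 + 3 = 19
σ = (3, 2, 1): 1 + 17 + 21 = 39
Optimal value attained by: σ = (2, 1, 3).
Answer: det⊕(T) = 62; verdict: NONSINGULAR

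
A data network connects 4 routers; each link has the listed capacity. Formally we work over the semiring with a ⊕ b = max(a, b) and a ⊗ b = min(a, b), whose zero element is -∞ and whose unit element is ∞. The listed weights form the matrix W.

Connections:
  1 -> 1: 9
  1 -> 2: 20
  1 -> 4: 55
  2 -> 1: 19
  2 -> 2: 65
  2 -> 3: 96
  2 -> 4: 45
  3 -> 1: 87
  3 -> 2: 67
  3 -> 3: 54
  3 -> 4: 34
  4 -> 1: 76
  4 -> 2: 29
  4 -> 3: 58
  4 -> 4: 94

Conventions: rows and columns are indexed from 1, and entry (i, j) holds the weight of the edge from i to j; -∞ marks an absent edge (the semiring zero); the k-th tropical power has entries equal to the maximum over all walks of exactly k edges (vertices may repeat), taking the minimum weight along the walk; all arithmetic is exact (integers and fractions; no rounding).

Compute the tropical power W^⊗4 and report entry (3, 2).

W^⊗2:
  [55, 29, 55, 55]
  [87, 67, 65, 45]
  [54, 65, 67, 55]
  [76, 58, 58, 94]
W^⊗3:
  [55, 55, 55, 55]
  [65, 65, 67, 55]
  [67, 67, 65, 55]
  [76, 58, 58, 94]
W^⊗4:
  [55, 55, 55, 55]
  [67, 67, 65, 55]
  [65, 65, 67, 55]
  [76, 58, 58, 94]
Key observation: the optimum is the walk 3->2->2->3->2, with weight 67 min 65 min 96 min 67 = 65.
Optimal value attained by: walk 3->2->2->3->2.
Answer: (W^⊗4)[3][2] = 65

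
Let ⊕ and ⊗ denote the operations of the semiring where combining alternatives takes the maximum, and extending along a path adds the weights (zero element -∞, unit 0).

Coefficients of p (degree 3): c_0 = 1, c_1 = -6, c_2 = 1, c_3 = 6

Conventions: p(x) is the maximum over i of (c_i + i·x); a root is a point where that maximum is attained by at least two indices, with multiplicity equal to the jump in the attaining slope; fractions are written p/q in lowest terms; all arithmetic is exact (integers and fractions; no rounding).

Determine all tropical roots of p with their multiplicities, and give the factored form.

hull edge (i=0, c=1) to (i=3, c=6): slope 5/3, span 3
Factored form: p(x) = 6 ⊗ (x ⊕ (-5/3)) ⊗ (x ⊕ (-5/3)) ⊗ (x ⊕ (-5/3))
Answer: roots = -5/3 (mult 3)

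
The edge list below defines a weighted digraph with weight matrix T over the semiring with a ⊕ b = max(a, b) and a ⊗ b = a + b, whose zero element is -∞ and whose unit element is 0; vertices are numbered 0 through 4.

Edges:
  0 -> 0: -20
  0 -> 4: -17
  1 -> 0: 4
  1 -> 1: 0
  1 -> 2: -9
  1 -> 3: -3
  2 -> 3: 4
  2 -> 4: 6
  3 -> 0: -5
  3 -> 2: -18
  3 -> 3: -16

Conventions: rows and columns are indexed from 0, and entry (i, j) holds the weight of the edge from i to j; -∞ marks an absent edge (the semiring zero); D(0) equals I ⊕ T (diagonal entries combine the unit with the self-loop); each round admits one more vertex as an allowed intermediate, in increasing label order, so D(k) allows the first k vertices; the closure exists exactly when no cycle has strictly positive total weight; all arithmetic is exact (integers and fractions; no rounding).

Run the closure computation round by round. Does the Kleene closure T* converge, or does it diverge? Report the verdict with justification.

D(0):
  [0, -∞, -∞, -∞, -17]
  [4, 0, -9, -3, -∞]
  [-∞, -∞, 0, 4, 6]
  [-5, -∞, -18, 0, -∞]
  [-∞, -∞, -∞, -∞, 0]
D(1):
  [0, -∞, -∞, -∞, -17]
  [4, 0, -9, -3, -13]
  [-∞, -∞, 0, 4, 6]
  [-5, -∞, -18, 0, -22]
  [-∞, -∞, -∞, -∞, 0]
D(2):
  [0, -∞, -∞, -∞, -17]
  [4, 0, -9, -3, -13]
  [-∞, -∞, 0, 4, 6]
  [-5, -∞, -18, 0, -22]
  [-∞, -∞, -∞, -∞, 0]
D(3):
  [0, -∞, -∞, -∞, -17]
  [4, 0, -9, -3, -3]
  [-∞, -∞, 0, 4, 6]
  [-5, -∞, -18, 0, -12]
  [-∞, -∞, -∞, -∞, 0]
D(4):
  [0, -∞, -∞, -∞, -17]
  [4, 0, -9, -3, -3]
  [-1, -∞, 0, 4, 6]
  [-5, -∞, -18, 0, -12]
  [-∞, -∞, -∞, -∞, 0]
D(5):
  [0, -∞, -∞, -∞, -17]
  [4, 0, -9, -3, -3]
  [-1, -∞, 0, 4, 6]
  [-5, -∞, -18, 0, -12]
  [-∞, -∞, -∞, -∞, 0]
Key observation: every diagonal entry stays at the unit through all rounds, so no improving cycle exists.
Answer: CONVERGES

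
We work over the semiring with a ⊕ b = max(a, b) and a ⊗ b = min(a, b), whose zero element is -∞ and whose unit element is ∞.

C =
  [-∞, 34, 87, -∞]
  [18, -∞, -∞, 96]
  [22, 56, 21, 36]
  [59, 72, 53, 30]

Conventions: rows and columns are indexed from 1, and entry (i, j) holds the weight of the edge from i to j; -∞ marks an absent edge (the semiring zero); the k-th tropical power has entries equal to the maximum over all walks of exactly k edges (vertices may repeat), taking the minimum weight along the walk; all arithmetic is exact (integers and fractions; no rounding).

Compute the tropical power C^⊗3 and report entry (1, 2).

C^⊗2:
  [22, 56, 21, 36]
  [59, 72, 53, 30]
  [36, 36, 36, 56]
  [30, 53, 59, 72]
C^⊗3:
  [36, 36, 36, 56]
  [30, 53, 59, 72]
  [56, 56, 53, 36]
  [59, 72, 53, 53]
Key observation: the optimum is the walk 1->3->4->2, with weight 87 min 36 min 72 = 36.
Optimal value attained by: walk 1->3->4->2.
Answer: (C^⊗3)[1][2] = 36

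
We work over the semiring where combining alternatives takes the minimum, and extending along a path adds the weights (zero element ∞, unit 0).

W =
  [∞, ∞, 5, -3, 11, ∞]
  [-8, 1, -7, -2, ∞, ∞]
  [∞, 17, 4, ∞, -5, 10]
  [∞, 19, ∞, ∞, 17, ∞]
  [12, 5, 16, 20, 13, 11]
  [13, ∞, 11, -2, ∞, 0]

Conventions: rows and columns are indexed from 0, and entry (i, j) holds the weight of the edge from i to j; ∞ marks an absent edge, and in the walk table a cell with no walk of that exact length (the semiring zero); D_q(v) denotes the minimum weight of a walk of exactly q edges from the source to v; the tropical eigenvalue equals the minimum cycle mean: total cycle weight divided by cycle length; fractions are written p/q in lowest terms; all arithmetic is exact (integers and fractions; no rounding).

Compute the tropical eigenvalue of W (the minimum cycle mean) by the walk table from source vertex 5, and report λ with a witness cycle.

q=0: [∞, ∞, ∞, ∞, ∞, 0]
q=1: [13, ∞, 11, -2, ∞, 0]
q=2: [13, 17, 11, -2, 6, 0]
q=3: [9, 11, 10, -2, 6, 0]
q=4: [3, 11, 4, -2, 5, 0]
q=5: [3, 10, 4, -2, -1, 0]
q=6: [2, 4, 3, -2, -1, 0]
Optimal cycle mean attained by: cycle 1->2->4->1, total (-7) + (-5) + 5, length 3.
Answer: λ = -7/3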